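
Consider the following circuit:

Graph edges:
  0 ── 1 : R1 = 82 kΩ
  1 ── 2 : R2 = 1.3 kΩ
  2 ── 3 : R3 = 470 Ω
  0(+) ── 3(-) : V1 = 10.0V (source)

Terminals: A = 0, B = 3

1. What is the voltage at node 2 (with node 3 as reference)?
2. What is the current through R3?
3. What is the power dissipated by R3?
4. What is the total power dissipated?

Nodal analysis, taking node 3 as the 0 V reference.
Source V1 fixes V_0 = 10 V.
KCL at each unknown node (sum of currents leaving = 0; resistances in Ω):
  Node 1: (V_1 - 10)/82000 + (V_1 - V_2)/1300 = 0
  Node 2: (V_2 - V_1)/1300 + (V_2 - 0)/470 = 0
Collecting terms (coefficients in siemens):
  0.0007814·V_1 - 0.0007692·V_2 = 0.000122
  0.002897·V_2 - 0.0007692·V_1 = 0
Determinant D = (0.0007814)(0.002897) - (-0.0007692)(-0.0007692) = 0.000001672
V_1 = [(0.000122)(0.002897) - (-0.0007692)(0)]/D = 0.2113 V
V_2 = [(0.0007814)(0) - (0.000122)(-0.0007692)]/D = 0.05611 V
Part 1:
  Read off the nodal solution: V_2 = 0.05611 V
Part 2:
  I_R3 = (V_2 - V_3)/R3 = (0.05611 - 0)/470 = 0.0001194 A
  Magnitude: I_R3 = 0.0001194 A
Part 3:
  I_R3 = (V_2 - V_3)/R3 = (0.05611 - 0)/470 = 0.0001194 A
  P_R3 = I_R3² × R3 = (0.0001194)² × 470 = 0.000006698 W
Part 4:
  Power in each resistor, P = (ΔV)²/R:
    P_R1 = (10 - 0.2113)²/82000 = 0.001169 W
    P_R2 = (0.2113 - 0.05611)²/1300 = 0.00001853 W
    P_R3 = (0.05611 - 0)²/470 = 0.000006698 W
  P_total = P_R1 + P_R2 + P_R3 = 0.001194 W

Final answers:
1. V_2 = 0.05611 V
2. I_R3 = 0.0001194 A
3. P_R3 = 6.698e-06 W
4. P_total = 0.001194 W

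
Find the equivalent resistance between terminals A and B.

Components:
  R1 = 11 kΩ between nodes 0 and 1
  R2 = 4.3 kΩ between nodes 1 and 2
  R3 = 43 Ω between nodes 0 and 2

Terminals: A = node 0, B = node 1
Reduce the network between node 0 (A) and node 1 (B) by series/parallel combination:
  Rs1 = R3 + R2 (series, joined only at node 2) = 43 + 4300 = 4343 Ω
  Rp1 = R1 ‖ Rs1 (parallel, both between nodes 0 and 1) = 1/(1/11000 + 1/4343) = 3114 Ω
R_eq = 3.114 kΩ

Final answer: 3.114 kΩ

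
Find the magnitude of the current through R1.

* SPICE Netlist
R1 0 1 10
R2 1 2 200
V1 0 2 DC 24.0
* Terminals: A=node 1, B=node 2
Nodal analysis, taking node 2 as the 0 V reference.
Source V1 fixes V_0 = 24 V.
KCL at each unknown node (sum of currents leaving = 0; resistances in Ω):
  Node 1: (V_1 - 24)/10 + (V_1 - 0)/200 = 0
Collecting terms: 0.105 × V_1 = 2.4  =>  V_1 = 22.86 V
I_R1 = (V_0 - V_1)/R1 = (24 - 22.86)/10 = 0.1143 A
|I_R1| = 0.1143 A

Final answer: |I_R1| = 0.1143 A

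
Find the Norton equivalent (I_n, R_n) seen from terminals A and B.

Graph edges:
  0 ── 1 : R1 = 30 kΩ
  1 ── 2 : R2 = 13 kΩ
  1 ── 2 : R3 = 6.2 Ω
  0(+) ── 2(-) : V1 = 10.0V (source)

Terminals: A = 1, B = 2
Find the Thévenin equivalent first; then I_n = V_th/R_th and R_n = R_th.
Step 1 — V_th is the open-circuit voltage V_A - V_B (nothing connected across the terminals).
Nodal analysis, taking node 2 as the 0 V reference.
Source V1 fixes V_0 = 10 V.
KCL at each unknown node (sum of currents leaving = 0; resistances in Ω):
  Node 1: (V_1 - 10)/30000 + (V_1 - 0)/13000 + (V_1 - 0)/6.2 = 0
Collecting terms: 0.1614 × V_1 = 0.0003333  =>  V_1 = 0.002065 V
V_th = V_1 - V_2 = 0.002065 - 0 = 0.002065 V
Step 2 — R_th: zero the source — replace V1 by a short circuit (node 2 merges into node 0) — and find the resistance seen between A (node 1) and B (node 0).
Reduce the network between node 1 (A) and node 0 (B) by series/parallel combination:
  Rp1 = R1 ‖ R2 ‖ R3 (parallel, all between nodes 0 and 1) = 1/(1/30000 + 1/13000 + 1/6.2) = 6.196 Ω
R_th = 6.196 Ω
I_n = V_th/R_th = 0.002065/6.196 = 0.0003333 A, and R_n = R_th = 6.196 Ω

Final answer: I_n = 0.0003333 A, R_n = 6.196 Ω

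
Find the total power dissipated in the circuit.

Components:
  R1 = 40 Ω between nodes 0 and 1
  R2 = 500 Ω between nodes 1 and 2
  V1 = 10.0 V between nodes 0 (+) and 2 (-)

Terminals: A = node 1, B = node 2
Nodal analysis, taking node 2 as the 0 V reference.
Source V1 fixes V_0 = 10 V.
KCL at each unknown node (sum of currents leaving = 0; resistances in Ω):
  Node 1: (V_1 - 10)/40 + (V_1 - 0)/500 = 0
Collecting terms: 0.027 × V_1 = 0.25  =>  V_1 = 9.259 V
Power in each resistor, P = (ΔV)²/R:
  P_R1 = (10 - 9.259)²/40 = 0.01372 W
  P_R2 = (9.259 - 0)²/500 = 0.1715 W
P_total = P_R1 + P_R2 = 0.1852 W

Final answer: 0.1852 W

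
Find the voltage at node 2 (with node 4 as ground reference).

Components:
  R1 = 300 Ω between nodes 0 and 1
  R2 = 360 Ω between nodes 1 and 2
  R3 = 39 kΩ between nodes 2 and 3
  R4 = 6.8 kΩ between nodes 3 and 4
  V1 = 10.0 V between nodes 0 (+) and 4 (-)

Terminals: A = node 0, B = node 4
Nodal analysis, taking node 4 as the 0 V reference.
Source V1 fixes V_0 = 10 V.
KCL at each unknown node (sum of currents leaving = 0; resistances in Ω):
  Node 1: (V_1 - 10)/300 + (V_1 - V_2)/360 = 0
  Node 2: (V_2 - V_1)/360 + (V_2 - V_3)/39000 = 0
  Node 3: (V_3 - V_2)/39000 + (V_3 - 0)/6800 = 0
Collecting terms (coefficients in siemens):
  0.006111·V_1 - 0.002778·V_2 = 0.03333
  0.002803·V_2 - 0.002778·V_1 - 0.00002564·V_3 = 0
  0.0001727·V_3 - 0.00002564·V_2 = 0
Solving these 3 simultaneous equations (Gaussian elimination) gives:
  V_1 = 9.935 V, V_2 = 9.858 V, V_3 = 1.464 V
The requested potential is V_2 = 9.858 V.

Final answer: V_2 = 9.858 V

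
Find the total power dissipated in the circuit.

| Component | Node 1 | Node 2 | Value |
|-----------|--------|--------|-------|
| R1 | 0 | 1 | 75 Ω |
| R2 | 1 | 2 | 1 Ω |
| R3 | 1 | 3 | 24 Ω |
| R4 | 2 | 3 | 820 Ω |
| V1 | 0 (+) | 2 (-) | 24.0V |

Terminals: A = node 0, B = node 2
Nodal analysis, taking node 2 as the 0 V reference.
Source V1 fixes V_0 = 24 V.
KCL at each unknown node (sum of currents leaving = 0; resistances in Ω):
  Node 1: (V_1 - 24)/75 + (V_1 - 0)/1 + (V_1 - V_3)/24 = 0
  Node 3: (V_3 - V_1)/24 + (V_3 - 0)/820 = 0
Collecting terms (coefficients in siemens):
  1.055·V_1 - 0.04167·V_3 = 0.32
  0.04289·V_3 - 0.04167·V_1 = 0
Determinant D = (1.055)(0.04289) - (-0.04167)(-0.04167) = 0.04351
V_1 = [(0.32)(0.04289) - (-0.04167)(0)]/D = 0.3154 V
V_3 = [(1.055)(0) - (0.32)(-0.04167)]/D = 0.3065 V
Power in each resistor, P = (ΔV)²/R:
  P_R1 = (24 - 0.3154)²/75 = 7.479 W
  P_R2 = (0.3154 - 0)²/1 = 0.09949 W
  P_R3 = (0.3154 - 0.3065)²/24 = 0.000003352 W
  P_R4 = (0 - 0.3065)²/820 = 0.0001145 W
P_total = P_R1 + P_R2 + P_R3 + P_R4 = 7.579 W

Final answer: 7.579 W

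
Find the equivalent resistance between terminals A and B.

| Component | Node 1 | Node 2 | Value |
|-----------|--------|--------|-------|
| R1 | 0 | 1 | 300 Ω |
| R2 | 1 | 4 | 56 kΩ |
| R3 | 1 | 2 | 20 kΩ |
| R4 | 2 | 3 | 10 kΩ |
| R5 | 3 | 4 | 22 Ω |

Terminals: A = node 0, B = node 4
Reduce the network between node 0 (A) and node 4 (B) by series/parallel combination:
  Rs1 = R3 + R4 (series, joined only at node 2) = 20000 + 10000 = 30000 Ω
  Rs2 = R5 + Rs1 (series, joined only at node 3) = 22 + 30000 = 30020 Ω
  Rp1 = R2 ‖ Rs2 (parallel, both between nodes 1 and 4) = 1/(1/56000 + 1/30020) = 19540 Ω
  Rs3 = R1 + Rp1 (series, joined only at node 1) = 300 + 19540 = 19840 Ω
R_eq = 19.84 kΩ

Final answer: 19.84 kΩ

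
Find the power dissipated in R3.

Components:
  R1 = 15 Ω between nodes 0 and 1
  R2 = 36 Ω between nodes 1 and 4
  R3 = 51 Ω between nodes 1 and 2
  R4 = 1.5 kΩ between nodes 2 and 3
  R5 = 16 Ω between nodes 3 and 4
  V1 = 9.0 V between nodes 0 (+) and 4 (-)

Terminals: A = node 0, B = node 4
Nodal analysis, taking node 4 as the 0 V reference.
Source V1 fixes V_0 = 9 V.
KCL at each unknown node (sum of currents leaving = 0; resistances in Ω):
  Node 1: (V_1 - 9)/15 + (V_1 - 0)/36 + (V_1 - V_2)/51 = 0
  Node 2: (V_2 - V_1)/51 + (V_2 - V_3)/1500 = 0
  Node 3: (V_3 - V_2)/1500 + (V_3 - 0)/16 = 0
Collecting terms (coefficients in siemens):
  0.1141·V_1 - 0.01961·V_2 = 0.6
  0.02027·V_2 - 0.01961·V_1 - 0.0006667·V_3 = 0
  0.06317·V_3 - 0.0006667·V_2 = 0
Solving these 3 simultaneous equations (Gaussian elimination) gives:
  V_1 = 6.31 V, V_2 = 6.105 V, V_3 = 0.06443 V
I_R3 = (V_1 - V_2)/R3 = (6.31 - 6.105)/51 = 0.004027 A
P_R3 = I_R3² × R3 = (0.004027)² × 51 = 0.0008271 W

Final answer: 0.0008271 W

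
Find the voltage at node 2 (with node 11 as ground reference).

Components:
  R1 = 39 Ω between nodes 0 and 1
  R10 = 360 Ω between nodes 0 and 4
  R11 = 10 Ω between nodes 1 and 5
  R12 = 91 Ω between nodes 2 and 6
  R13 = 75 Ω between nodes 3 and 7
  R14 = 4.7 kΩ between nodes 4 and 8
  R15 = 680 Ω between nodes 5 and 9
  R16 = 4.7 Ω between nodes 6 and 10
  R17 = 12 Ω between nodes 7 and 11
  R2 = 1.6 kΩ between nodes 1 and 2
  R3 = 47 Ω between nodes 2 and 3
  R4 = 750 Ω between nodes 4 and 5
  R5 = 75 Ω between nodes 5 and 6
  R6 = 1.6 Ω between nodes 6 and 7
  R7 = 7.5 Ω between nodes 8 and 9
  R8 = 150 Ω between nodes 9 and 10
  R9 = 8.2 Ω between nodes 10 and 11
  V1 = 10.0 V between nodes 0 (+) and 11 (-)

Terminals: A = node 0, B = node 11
Nodal analysis, taking node 11 as the 0 V reference.
Source V1 fixes V_0 = 10 V.
KCL at each unknown node (sum of currents leaving = 0; resistances in Ω):
  Node 1: (V_1 - 10)/39 + (V_1 - V_2)/1600 + (V_1 - V_5)/10 = 0
  Node 2: (V_2 - V_1)/1600 + (V_2 - V_3)/47 + (V_2 - V_6)/91 = 0
  Node 3: (V_3 - V_2)/47 + (V_3 - V_7)/75 = 0
  Node 4: (V_4 - V_5)/750 + (V_4 - 10)/360 + (V_4 - V_8)/4700 = 0
  Node 5: (V_5 - V_4)/750 + (V_5 - V_6)/75 + (V_5 - V_1)/10 + (V_5 - V_9)/680 = 0
  Node 6: (V_6 - V_5)/75 + (V_6 - V_7)/1.6 + (V_6 - V_2)/91 + (V_6 - V_10)/4.7 = 0
  Node 7: (V_7 - V_6)/1.6 + (V_7 - V_3)/75 + (V_7 - 0)/12 = 0
  Node 8: (V_8 - V_9)/7.5 + (V_8 - V_4)/4700 = 0
  Node 9: (V_9 - V_8)/7.5 + (V_9 - V_10)/150 + (V_9 - V_5)/680 = 0
  Node 10: (V_10 - V_9)/150 + (V_10 - 0)/8.2 + (V_10 - V_6)/4.7 = 0
Collecting terms (coefficients in siemens):
  0.1263·V_1 - 0.000625·V_2 - 0.1·V_5 = 0.2564
  0.03289·V_2 - 0.000625·V_1 - 0.02128·V_3 - 0.01099·V_6 = 0
  0.03461·V_3 - 0.02128·V_2 - 0.01333·V_7 = 0
  0.004324·V_4 - 0.001333·V_5 - 0.0002128·V_8 = 0.02778
  0.1161·V_5 - 0.1·V_1 - 0.001333·V_4 - 0.01333·V_6 - 0.001471·V_9 = 0
  0.8621·V_6 - 0.01099·V_2 - 0.01333·V_5 - 0.625·V_7 - 0.2128·V_10 = 0
  0.7217·V_7 - 0.01333·V_3 - 0.625·V_6 = 0
  0.1335·V_8 - 0.0002128·V_4 - 0.1333·V_9 = 0
  0.1415·V_9 - 0.001471·V_5 - 0.1333·V_8 - 0.006667·V_10 = 0
  0.3414·V_10 - 0.2128·V_6 - 0.006667·V_9 = 0
Solving these 10 simultaneous equations (Gaussian elimination) gives:
  V_1 = 6.841 V, V_2 = 0.7185 V, V_3 = 0.6281 V, V_4 = 8.374 V
  V_5 = 6.069 V, V_6 = 0.5453 V, V_7 = 0.4839 V, V_8 = 1.589 V
  V_9 = 1.578 V, V_10 = 0.3707 V
The requested potential is V_2 = 0.7185 V.

Final answer: V_2 = 0.7185 V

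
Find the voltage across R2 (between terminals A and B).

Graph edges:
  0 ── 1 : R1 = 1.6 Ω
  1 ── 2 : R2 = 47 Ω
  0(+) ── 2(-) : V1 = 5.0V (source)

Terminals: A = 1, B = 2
R1 and R2 are in series across V1 (node 0 → node 1 → node 2), and the output A–B is taken across R2, so this is a voltage divider.
Series current: I = V1/(R1 + R2) = 5/(1.6 + 47) = 5/48.6 = 0.1029 A
V_R2 = I × R2 = V1 × R2/(R1 + R2) = 5 × 47/48.6 = 4.835 V

Final answer: 4.835 V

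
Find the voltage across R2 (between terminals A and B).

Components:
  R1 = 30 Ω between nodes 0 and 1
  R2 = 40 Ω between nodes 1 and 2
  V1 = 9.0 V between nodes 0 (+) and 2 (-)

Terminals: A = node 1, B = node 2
R1 and R2 are in series across V1 (node 0 → node 1 → node 2), and the output A–B is taken across R2, so this is a voltage divider.
Series current: I = V1/(R1 + R2) = 9/(30 + 40) = 9/70 = 0.1286 A
V_R2 = I × R2 = V1 × R2/(R1 + R2) = 9 × 40/70 = 5.143 V

Final answer: 5.143 V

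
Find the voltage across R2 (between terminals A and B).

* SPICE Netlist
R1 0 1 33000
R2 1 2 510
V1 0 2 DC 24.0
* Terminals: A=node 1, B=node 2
R1 and R2 are in series across V1 (node 0 → node 1 → node 2), and the output A–B is taken across R2, so this is a voltage divider.
Series current: I = V1/(R1 + R2) = 24/(33000 + 510) = 24/33510 = 0.0007162 A
V_R2 = I × R2 = V1 × R2/(R1 + R2) = 24 × 510/33510 = 0.3653 V

Final answer: 0.3653 V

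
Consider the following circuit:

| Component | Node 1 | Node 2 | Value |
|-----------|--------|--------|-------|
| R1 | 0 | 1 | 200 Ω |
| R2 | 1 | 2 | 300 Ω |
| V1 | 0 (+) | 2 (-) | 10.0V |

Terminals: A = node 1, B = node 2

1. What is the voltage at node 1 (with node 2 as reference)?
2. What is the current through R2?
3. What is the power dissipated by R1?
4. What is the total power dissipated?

Nodal analysis, taking node 2 as the 0 V reference.
Source V1 fixes V_0 = 10 V.
KCL at each unknown node (sum of currents leaving = 0; resistances in Ω):
  Node 1: (V_1 - 10)/200 + (V_1 - 0)/300 = 0
Collecting terms: 0.008333 × V_1 = 0.05  =>  V_1 = 6 V
Part 1:
  Read off the nodal solution: V_1 = 6 V
Part 2:
  I_R2 = (V_1 - V_2)/R2 = (6 - 0)/300 = 0.02 A
  Magnitude: I_R2 = 0.02 A
Part 3:
  I_R1 = (V_0 - V_1)/R1 = (10 - 6)/200 = 0.02 A
  P_R1 = I_R1² × R1 = (0.02)² × 200 = 0.08 W
Part 4:
  Power in each resistor, P = (ΔV)²/R:
    P_R1 = (10 - 6)²/200 = 0.08 W
    P_R2 = (6 - 0)²/300 = 0.12 W
  P_total = P_R1 + P_R2 = 0.2 W

Final answers:
1. V_1 = 6 V
2. I_R2 = 0.02 A
3. P_R1 = 0.08 W
4. P_total = 0.2 W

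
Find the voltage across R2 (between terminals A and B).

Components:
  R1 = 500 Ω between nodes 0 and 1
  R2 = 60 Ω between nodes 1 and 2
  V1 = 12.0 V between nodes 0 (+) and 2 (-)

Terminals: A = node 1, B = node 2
R1 and R2 are in series across V1 (node 0 → node 1 → node 2), and the output A–B is taken across R2, so this is a voltage divider.
Series current: I = V1/(R1 + R2) = 12/(500 + 60) = 12/560 = 0.02143 A
V_R2 = I × R2 = V1 × R2/(R1 + R2) = 12 × 60/560 = 1.286 V

Final answer: 1.286 V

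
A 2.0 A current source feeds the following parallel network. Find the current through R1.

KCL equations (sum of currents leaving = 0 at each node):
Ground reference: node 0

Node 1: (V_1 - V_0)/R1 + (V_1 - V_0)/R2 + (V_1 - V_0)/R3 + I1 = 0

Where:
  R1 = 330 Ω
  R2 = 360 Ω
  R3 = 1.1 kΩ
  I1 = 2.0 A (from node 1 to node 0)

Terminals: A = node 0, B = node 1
All resistors sit directly between nodes 0 and 1, so they are in parallel and share one voltage V; the full source current 2 A splits among them.
1/R_par = 1/330 + 1/360 + 1/1100 = 0.006717 S  =>  R_par = 148.9 Ω
V = I × R_par = 2 × 148.9 = 297.7 V
I_R1 = V/R1 = 297.7/330 = 0.9023 A

Final answer: 0.9023 A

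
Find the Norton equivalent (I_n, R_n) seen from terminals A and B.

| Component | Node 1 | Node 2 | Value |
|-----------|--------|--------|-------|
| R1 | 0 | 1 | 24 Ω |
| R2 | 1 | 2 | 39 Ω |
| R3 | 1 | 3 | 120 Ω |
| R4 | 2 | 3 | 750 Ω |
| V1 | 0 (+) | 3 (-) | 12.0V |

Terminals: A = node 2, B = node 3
Find the Thévenin equivalent first; then I_n = V_th/R_th and R_n = R_th.
Step 1 — V_th is the open-circuit voltage V_A - V_B (nothing connected across the terminals).
Nodal analysis, taking node 3 as the 0 V reference.
Source V1 fixes V_0 = 12 V.
KCL at each unknown node (sum of currents leaving = 0; resistances in Ω):
  Node 1: (V_1 - 12)/24 + (V_1 - V_2)/39 + (V_1 - 0)/120 = 0
  Node 2: (V_2 - V_1)/39 + (V_2 - 0)/750 = 0
Collecting terms (coefficients in siemens):
  0.07564·V_1 - 0.02564·V_2 = 0.5
  0.02697·V_2 - 0.02564·V_1 = 0
Determinant D = (0.07564)(0.02697) - (-0.02564)(-0.02564) = 0.001383
V_1 = [(0.5)(0.02697) - (-0.02564)(0)]/D = 9.753 V
V_2 = [(0.07564)(0) - (0.5)(-0.02564)]/D = 9.271 V
V_th = V_2 - V_3 = 9.271 - 0 = 9.271 V
Step 2 — R_th: zero the source — replace V1 by a short circuit (node 3 merges into node 0) — and find the resistance seen between A (node 2) and B (node 0).
Reduce the network between node 2 (A) and node 0 (B) by series/parallel combination:
  Rp1 = R1 ‖ R3 (parallel, both between nodes 0 and 1) = 1/(1/24 + 1/120) = 20 Ω
  Rs1 = R2 + Rp1 (series, joined only at node 1) = 39 + 20 = 59 Ω
  Rp2 = R4 ‖ Rs1 (parallel, both between nodes 0 and 2) = 1/(1/750 + 1/59) = 54.7 Ω
R_th = 54.7 Ω
I_n = V_th/R_th = 9.271/54.7 = 0.1695 A, and R_n = R_th = 54.7 Ω

Final answer: I_n = 0.1695 A, R_n = 54.7 Ω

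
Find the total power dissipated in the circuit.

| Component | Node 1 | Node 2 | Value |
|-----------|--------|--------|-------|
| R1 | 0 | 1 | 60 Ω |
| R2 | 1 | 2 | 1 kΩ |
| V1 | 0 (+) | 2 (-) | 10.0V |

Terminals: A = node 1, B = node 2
Nodal analysis, taking node 2 as the 0 V reference.
Source V1 fixes V_0 = 10 V.
KCL at each unknown node (sum of currents leaving = 0; resistances in Ω):
  Node 1: (V_1 - 10)/60 + (V_1 - 0)/1000 = 0
Collecting terms: 0.01767 × V_1 = 0.1667  =>  V_1 = 9.434 V
Power in each resistor, P = (ΔV)²/R:
  P_R1 = (10 - 9.434)²/60 = 0.00534 W
  P_R2 = (9.434 - 0)²/1000 = 0.089 W
P_total = P_R1 + P_R2 = 0.09434 W

Final answer: 0.09434 W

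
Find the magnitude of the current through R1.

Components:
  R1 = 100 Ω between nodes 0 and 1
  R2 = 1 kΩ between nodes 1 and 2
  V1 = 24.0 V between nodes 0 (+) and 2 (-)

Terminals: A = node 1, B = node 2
Nodal analysis, taking node 2 as the 0 V reference.
Source V1 fixes V_0 = 24 V.
KCL at each unknown node (sum of currents leaving = 0; resistances in Ω):
  Node 1: (V_1 - 24)/100 + (V_1 - 0)/1000 = 0
Collecting terms: 0.011 × V_1 = 0.24  =>  V_1 = 21.82 V
I_R1 = (V_0 - V_1)/R1 = (24 - 21.82)/100 = 0.02182 A
|I_R1| = 0.02182 A

Final answer: |I_R1| = 0.02182 A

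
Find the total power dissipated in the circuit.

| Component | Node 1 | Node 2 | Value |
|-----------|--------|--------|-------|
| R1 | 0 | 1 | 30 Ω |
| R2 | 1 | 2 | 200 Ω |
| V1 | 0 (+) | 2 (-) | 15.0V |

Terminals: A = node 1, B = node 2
Nodal analysis, taking node 2 as the 0 V reference.
Source V1 fixes V_0 = 15 V.
KCL at each unknown node (sum of currents leaving = 0; resistances in Ω):
  Node 1: (V_1 - 15)/30 + (V_1 - 0)/200 = 0
Collecting terms: 0.03833 × V_1 = 0.5  =>  V_1 = 13.04 V
Power in each resistor, P = (ΔV)²/R:
  P_R1 = (15 - 13.04)²/30 = 0.1276 W
  P_R2 = (13.04 - 0)²/200 = 0.8507 W
P_total = P_R1 + P_R2 = 0.9783 W

Final answer: 0.9783 W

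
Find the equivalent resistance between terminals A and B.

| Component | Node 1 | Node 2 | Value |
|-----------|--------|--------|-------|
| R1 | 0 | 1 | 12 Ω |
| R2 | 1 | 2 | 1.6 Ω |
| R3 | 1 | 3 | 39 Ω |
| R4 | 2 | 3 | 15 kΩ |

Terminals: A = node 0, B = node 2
Reduce the network between node 0 (A) and node 2 (B) by series/parallel combination:
  Rs1 = R3 + R4 (series, joined only at node 3) = 39 + 15000 = 15040 Ω
  Rp1 = R2 ‖ Rs1 (parallel, both between nodes 1 and 2) = 1/(1/1.6 + 1/15040) = 1.6 Ω
  Rs2 = R1 + Rp1 (series, joined only at node 1) = 12 + 1.6 = 13.6 Ω
R_eq = 13.6 Ω

Final answer: 13.6 Ω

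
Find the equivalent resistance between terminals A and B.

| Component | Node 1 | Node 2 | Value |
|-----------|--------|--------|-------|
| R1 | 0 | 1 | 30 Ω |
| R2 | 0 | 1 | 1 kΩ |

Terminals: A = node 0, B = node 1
Reduce the network between node 0 (A) and node 1 (B) by series/parallel combination:
  Rp1 = R1 ‖ R2 (parallel, both between nodes 0 and 1) = 1/(1/30 + 1/1000) = 29.13 Ω
R_eq = 29.13 Ω

Final answer: 29.13 Ω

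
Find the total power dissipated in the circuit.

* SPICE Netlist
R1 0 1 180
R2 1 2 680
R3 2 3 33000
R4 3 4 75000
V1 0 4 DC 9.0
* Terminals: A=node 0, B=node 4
Nodal analysis, taking node 4 as the 0 V reference.
Source V1 fixes V_0 = 9 V.
KCL at each unknown node (sum of currents leaving = 0; resistances in Ω):
  Node 1: (V_1 - 9)/180 + (V_1 - V_2)/680 = 0
  Node 2: (V_2 - V_1)/680 + (V_2 - V_3)/33000 = 0
  Node 3: (V_3 - V_2)/33000 + (V_3 - 0)/75000 = 0
Collecting terms (coefficients in siemens):
  0.007026·V_1 - 0.001471·V_2 = 0.05
  0.001501·V_2 - 0.001471·V_1 - 0.0000303·V_3 = 0
  0.00004364·V_3 - 0.0000303·V_2 = 0
Solving these 3 simultaneous equations (Gaussian elimination) gives:
  V_1 = 8.985 V, V_2 = 8.929 V, V_3 = 6.201 V
Power in each resistor, P = (ΔV)²/R:
  P_R1 = (9 - 8.985)²/180 = 0.00000123 W
  P_R2 = (8.985 - 8.929)²/680 = 0.000004648 W
  P_R3 = (8.929 - 6.201)²/33000 = 0.0002256 W
  P_R4 = (6.201 - 0)²/75000 = 0.0005126 W
P_total = P_R1 + P_R2 + P_R3 + P_R4 = 0.0007441 W

Final answer: 0.0007441 W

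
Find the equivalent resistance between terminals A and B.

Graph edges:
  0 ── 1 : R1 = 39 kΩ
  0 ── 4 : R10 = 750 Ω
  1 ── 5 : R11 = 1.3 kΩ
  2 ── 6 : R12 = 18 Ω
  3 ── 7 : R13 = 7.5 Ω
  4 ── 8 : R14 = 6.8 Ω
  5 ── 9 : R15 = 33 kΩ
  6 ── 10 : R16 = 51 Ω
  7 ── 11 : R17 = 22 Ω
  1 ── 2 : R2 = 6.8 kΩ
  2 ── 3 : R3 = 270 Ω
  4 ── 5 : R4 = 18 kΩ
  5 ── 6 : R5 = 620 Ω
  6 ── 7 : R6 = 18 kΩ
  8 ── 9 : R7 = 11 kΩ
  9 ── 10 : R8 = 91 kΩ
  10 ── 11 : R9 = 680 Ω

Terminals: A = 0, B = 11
The network is not a plain series/parallel combination. Inject a 1 A test current into terminal A (node 0) and return it from terminal B (node 11); then R_eq = V_A / (1 A).
Nodal analysis, taking node 11 as the 0 V reference.
Current source I_test pushes 1 A into node 0 and draws it out of node 11.
KCL at each unknown node (sum of currents leaving = 0; resistances in Ω):
  Node 0: (V_0 - V_1)/39000 + (V_0 - V_4)/750 - 1 = 0
  Node 1: (V_1 - V_0)/39000 + (V_1 - V_2)/6800 + (V_1 - V_5)/1300 = 0
  Node 2: (V_2 - V_1)/6800 + (V_2 - V_3)/270 + (V_2 - V_6)/18 = 0
  Node 3: (V_3 - V_2)/270 + (V_3 - V_7)/7.5 = 0
  Node 4: (V_4 - V_0)/750 + (V_4 - V_5)/18000 + (V_4 - V_8)/6.8 = 0
  Node 5: (V_5 - V_1)/1300 + (V_5 - V_4)/18000 + (V_5 - V_6)/620 + (V_5 - V_9)/33000 = 0
  Node 6: (V_6 - V_2)/18 + (V_6 - V_5)/620 + (V_6 - V_7)/18000 + (V_6 - V_10)/51 = 0
  Node 7: (V_7 - V_3)/7.5 + (V_7 - V_6)/18000 + (V_7 - 0)/22 = 0
  Node 8: (V_8 - V_4)/6.8 + (V_8 - V_9)/11000 = 0
  Node 9: (V_9 - V_5)/33000 + (V_9 - V_8)/11000 + (V_9 - V_10)/91000 = 0
  Node 10: (V_10 - V_6)/51 + (V_10 - V_9)/91000 + (V_10 - 0)/680 = 0
Collecting terms (coefficients in siemens):
  0.001359·V_0 - 0.00002564·V_1 - 0.001333·V_4 = 1
  0.0009419·V_1 - 0.00002564·V_0 - 0.0001471·V_2 - 0.0007692·V_5 = 0
  0.05941·V_2 - 0.0001471·V_1 - 0.003704·V_3 - 0.05556·V_6 = 0
  0.137·V_3 - 0.003704·V_2 - 0.1333·V_7 = 0
  0.1484·V_4 - 0.001333·V_0 - 0.00005556·V_5 - 0.1471·V_8 = 0
  0.002468·V_5 - 0.0007692·V_1 - 0.00005556·V_4 - 0.001613·V_6 - 0.0000303·V_9 = 0
  0.07683·V_6 - 0.05556·V_2 - 0.001613·V_5 - 0.00005556·V_7 - 0.01961·V_10 = 0
  0.1788·V_7 - 0.1333·V_3 - 0.00005556·V_6 = 0
  0.1471·V_8 - 0.1471·V_4 - 0.00009091·V_9 = 0
  0.0001322·V_9 - 0.0000303·V_5 - 0.00009091·V_8 - 0.00001099·V_10 = 0
  0.02109·V_10 - 0.01961·V_6 - 0.00001099·V_9 = 0
Solving these 11 simultaneous equations (Gaussian elimination) gives:
  V_0 = 10290 V, V_1 = 906.4 V, V_2 = 206.1 V, V_3 = 20.52 V
  V_4 = 9725 V, V_5 = 727.4 V, V_6 = 216.6 V, V_7 = 15.37 V
  V_8 = 9724 V, V_9 = 6870 V, V_10 = 205 V
R_eq = V_0 / 1 A = 10290 Ω = 10.29 kΩ

Final answer: 10.29 kΩ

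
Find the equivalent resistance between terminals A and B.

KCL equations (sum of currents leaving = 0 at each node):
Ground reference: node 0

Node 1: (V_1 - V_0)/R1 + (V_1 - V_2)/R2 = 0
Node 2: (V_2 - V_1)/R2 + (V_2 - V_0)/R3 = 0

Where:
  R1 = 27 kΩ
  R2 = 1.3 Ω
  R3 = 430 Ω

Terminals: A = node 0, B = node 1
Reduce the network between node 0 (A) and node 1 (B) by series/parallel combination:
  Rs1 = R3 + R2 (series, joined only at node 2) = 430 + 1.3 = 431.3 Ω
  Rp1 = R1 ‖ Rs1 (parallel, both between nodes 0 and 1) = 1/(1/27000 + 1/431.3) = 424.5 Ω
R_eq = 424.5 Ω

Final answer: 424.5 Ω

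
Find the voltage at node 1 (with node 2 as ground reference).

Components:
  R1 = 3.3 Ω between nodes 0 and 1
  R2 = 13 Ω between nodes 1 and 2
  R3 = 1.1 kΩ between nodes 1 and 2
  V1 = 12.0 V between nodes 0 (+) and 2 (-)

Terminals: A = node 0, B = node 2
Nodal analysis, taking node 2 as the 0 V reference.
Source V1 fixes V_0 = 12 V.
KCL at each unknown node (sum of currents leaving = 0; resistances in Ω):
  Node 1: (V_1 - 12)/3.3 + (V_1 - 0)/13 + (V_1 - 0)/1100 = 0
Collecting terms: 0.3809 × V_1 = 3.636  =>  V_1 = 9.548 V
The requested potential is V_1 = 9.548 V.

Final answer: V_1 = 9.548 V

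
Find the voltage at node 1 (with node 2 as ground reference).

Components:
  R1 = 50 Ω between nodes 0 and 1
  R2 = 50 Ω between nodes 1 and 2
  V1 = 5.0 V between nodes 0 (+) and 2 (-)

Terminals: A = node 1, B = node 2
Nodal analysis, taking node 2 as the 0 V reference.
Source V1 fixes V_0 = 5 V.
KCL at each unknown node (sum of currents leaving = 0; resistances in Ω):
  Node 1: (V_1 - 5)/50 + (V_1 - 0)/50 = 0
Collecting terms: 0.04 × V_1 = 0.1  =>  V_1 = 2.5 V
The requested potential is V_1 = 2.5 V.

Final answer: V_1 = 2.5 V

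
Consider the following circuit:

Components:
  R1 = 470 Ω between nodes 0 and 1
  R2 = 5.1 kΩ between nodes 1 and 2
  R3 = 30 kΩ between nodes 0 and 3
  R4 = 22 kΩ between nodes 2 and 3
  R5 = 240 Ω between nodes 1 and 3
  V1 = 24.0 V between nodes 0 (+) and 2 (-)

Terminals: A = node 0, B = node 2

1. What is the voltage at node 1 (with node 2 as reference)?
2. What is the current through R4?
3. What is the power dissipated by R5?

Nodal analysis, taking node 2 as the 0 V reference.
Source V1 fixes V_0 = 24 V.
KCL at each unknown node (sum of currents leaving = 0; resistances in Ω):
  Node 1: (V_1 - 24)/470 + (V_1 - 0)/5100 + (V_1 - V_3)/240 = 0
  Node 3: (V_3 - 24)/30000 + (V_3 - 0)/22000 + (V_3 - V_1)/240 = 0
Collecting terms (coefficients in siemens):
  0.00649·V_1 - 0.004167·V_3 = 0.05106
  0.004245·V_3 - 0.004167·V_1 = 0.0008
Determinant D = (0.00649)(0.004245) - (-0.004167)(-0.004167) = 0.00001019
V_1 = [(0.05106)(0.004245) - (-0.004167)(0.0008)]/D = 21.59 V
V_3 = [(0.00649)(0.0008) - (0.05106)(-0.004167)]/D = 21.38 V
Part 1:
  Read off the nodal solution: V_1 = 21.59 V
Part 2:
  I_R4 = (V_2 - V_3)/R4 = (0 - 21.38)/22000 = -0.0009719 A
  Magnitude: I_R4 = 0.0009719 A
Part 3:
  I_R5 = (V_1 - V_3)/R5 = (21.59 - 21.38)/240 = 0.0008846 A
  P_R5 = I_R5² × R5 = (0.0008846)² × 240 = 0.0001878 W

Final answers:
1. V_1 = 21.59 V
2. I_R4 = 0.0009719 A
3. P_R5 = 0.0001878 W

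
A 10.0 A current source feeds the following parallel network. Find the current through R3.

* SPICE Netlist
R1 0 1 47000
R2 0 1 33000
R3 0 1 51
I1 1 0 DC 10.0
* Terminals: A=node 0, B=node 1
All resistors sit directly between nodes 0 and 1, so they are in parallel and share one voltage V; the full source current 10 A splits among them.
1/R_par = 1/47000 + 1/33000 + 1/51 = 0.01966 S  =>  R_par = 50.87 Ω
V = I × R_par = 10 × 50.87 = 508.7 V
I_R3 = V/R3 = 508.7/51 = 9.974 A

Final answer: 9.974 A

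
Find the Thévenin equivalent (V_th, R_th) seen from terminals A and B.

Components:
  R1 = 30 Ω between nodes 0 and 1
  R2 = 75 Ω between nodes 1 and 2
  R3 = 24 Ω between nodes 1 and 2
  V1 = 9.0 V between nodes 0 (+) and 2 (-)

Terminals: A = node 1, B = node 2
Step 1 — V_th is the open-circuit voltage V_A - V_B (nothing connected across the terminals).
Nodal analysis, taking node 2 as the 0 V reference.
Source V1 fixes V_0 = 9 V.
KCL at each unknown node (sum of currents leaving = 0; resistances in Ω):
  Node 1: (V_1 - 9)/30 + (V_1 - 0)/75 + (V_1 - 0)/24 = 0
Collecting terms: 0.08833 × V_1 = 0.3  =>  V_1 = 3.396 V
V_th = V_1 - V_2 = 3.396 - 0 = 3.396 V
Step 2 — R_th: zero the source — replace V1 by a short circuit (node 2 merges into node 0) — and find the resistance seen between A (node 1) and B (node 0).
Reduce the network between node 1 (A) and node 0 (B) by series/parallel combination:
  Rp1 = R1 ‖ R2 ‖ R3 (parallel, all between nodes 0 and 1) = 1/(1/30 + 1/75 + 1/24) = 11.32 Ω
R_th = 11.32 Ω

Final answer: V_th = 3.396 V, R_th = 11.32 Ω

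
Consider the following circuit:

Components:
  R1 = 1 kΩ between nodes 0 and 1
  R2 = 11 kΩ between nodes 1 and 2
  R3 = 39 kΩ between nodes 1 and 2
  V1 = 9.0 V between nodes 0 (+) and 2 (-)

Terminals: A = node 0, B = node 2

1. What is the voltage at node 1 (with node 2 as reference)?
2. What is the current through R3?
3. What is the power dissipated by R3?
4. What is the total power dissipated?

Nodal analysis, taking node 2 as the 0 V reference.
Source V1 fixes V_0 = 9 V.
KCL at each unknown node (sum of currents leaving = 0; resistances in Ω):
  Node 1: (V_1 - 9)/1000 + (V_1 - 0)/11000 + (V_1 - 0)/39000 = 0
Collecting terms: 0.001117 × V_1 = 0.009  =>  V_1 = 8.061 V
Part 1:
  Read off the nodal solution: V_1 = 8.061 V
Part 2:
  I_R3 = (V_1 - V_2)/R3 = (8.061 - 0)/39000 = 0.0002067 A
  Magnitude: I_R3 = 0.0002067 A
Part 3:
  I_R3 = (V_1 - V_2)/R3 = (8.061 - 0)/39000 = 0.0002067 A
  P_R3 = I_R3² × R3 = (0.0002067)² × 39000 = 0.001666 W
Part 4:
  Power in each resistor, P = (ΔV)²/R:
    P_R1 = (9 - 8.061)²/1000 = 0.0008826 W
    P_R2 = (8.061 - 0)²/11000 = 0.005907 W
    P_R3 = (8.061 - 0)²/39000 = 0.001666 W
  P_total = P_R1 + P_R2 + P_R3 = 0.008455 W

Final answers:
1. V_1 = 8.061 V
2. I_R3 = 0.0002067 A
3. P_R3 = 0.001666 W
4. P_total = 0.008455 W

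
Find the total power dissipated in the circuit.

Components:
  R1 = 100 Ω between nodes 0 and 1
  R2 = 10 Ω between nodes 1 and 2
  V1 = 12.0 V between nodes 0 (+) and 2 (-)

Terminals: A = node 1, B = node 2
Nodal analysis, taking node 2 as the 0 V reference.
Source V1 fixes V_0 = 12 V.
KCL at each unknown node (sum of currents leaving = 0; resistances in Ω):
  Node 1: (V_1 - 12)/100 + (V_1 - 0)/10 = 0
Collecting terms: 0.11 × V_1 = 0.12  =>  V_1 = 1.091 V
Power in each resistor, P = (ΔV)²/R:
  P_R1 = (12 - 1.091)²/100 = 1.19 W
  P_R2 = (1.091 - 0)²/10 = 0.119 W
P_total = P_R1 + P_R2 = 1.309 W

Final answer: 1.309 W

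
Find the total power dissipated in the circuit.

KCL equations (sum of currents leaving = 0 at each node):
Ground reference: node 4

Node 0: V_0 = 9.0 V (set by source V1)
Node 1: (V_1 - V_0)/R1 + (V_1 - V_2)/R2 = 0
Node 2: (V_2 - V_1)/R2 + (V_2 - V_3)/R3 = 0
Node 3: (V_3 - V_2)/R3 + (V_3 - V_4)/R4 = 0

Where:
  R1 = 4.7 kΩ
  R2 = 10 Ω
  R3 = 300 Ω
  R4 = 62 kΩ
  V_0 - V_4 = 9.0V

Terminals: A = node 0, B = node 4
Nodal analysis, taking node 4 as the 0 V reference.
Source V1 fixes V_0 = 9 V.
KCL at each unknown node (sum of currents leaving = 0; resistances in Ω):
  Node 1: (V_1 - 9)/4700 + (V_1 - V_2)/10 = 0
  Node 2: (V_2 - V_1)/10 + (V_2 - V_3)/300 = 0
  Node 3: (V_3 - V_2)/300 + (V_3 - 0)/62000 = 0
Collecting terms (coefficients in siemens):
  0.1002·V_1 - 0.1·V_2 = 0.001915
  0.1033·V_2 - 0.1·V_1 - 0.003333·V_3 = 0
  0.003349·V_3 - 0.003333·V_2 = 0
Solving these 3 simultaneous equations (Gaussian elimination) gives:
  V_1 = 8.369 V, V_2 = 8.367 V, V_3 = 8.327 V
Power in each resistor, P = (ΔV)²/R:
  P_R1 = (9 - 8.369)²/4700 = 0.00008478 W
  P_R2 = (8.369 - 8.367)²/10 = 0.0000001804 W
  P_R3 = (8.367 - 8.327)²/300 = 0.000005412 W
  P_R4 = (8.327 - 0)²/62000 = 0.001118 W
P_total = P_R1 + P_R2 + P_R3 + P_R4 = 0.001209 W

Final answer: 0.001209 W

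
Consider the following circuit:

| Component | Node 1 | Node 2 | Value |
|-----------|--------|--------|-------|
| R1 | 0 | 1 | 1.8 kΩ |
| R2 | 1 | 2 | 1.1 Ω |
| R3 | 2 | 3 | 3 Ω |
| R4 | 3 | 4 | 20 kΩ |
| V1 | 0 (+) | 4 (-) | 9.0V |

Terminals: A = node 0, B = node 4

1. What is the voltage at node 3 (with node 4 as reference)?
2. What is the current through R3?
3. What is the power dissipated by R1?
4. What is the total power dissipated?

Nodal analysis, taking node 4 as the 0 V reference.
Source V1 fixes V_0 = 9 V.
KCL at each unknown node (sum of currents leaving = 0; resistances in Ω):
  Node 1: (V_1 - 9)/1800 + (V_1 - V_2)/1.1 = 0
  Node 2: (V_2 - V_1)/1.1 + (V_2 - V_3)/3 = 0
  Node 3: (V_3 - V_2)/3 + (V_3 - 0)/20000 = 0
Collecting terms (coefficients in siemens):
  0.9096·V_1 - 0.9091·V_2 = 0.005
  1.242·V_2 - 0.9091·V_1 - 0.3333·V_3 = 0
  0.3334·V_3 - 0.3333·V_2 = 0
Solving these 3 simultaneous equations (Gaussian elimination) gives:
  V_1 = 8.257 V, V_2 = 8.257 V, V_3 = 8.255 V
Part 1:
  Read off the nodal solution: V_3 = 8.255 V
Part 2:
  I_R3 = (V_2 - V_3)/R3 = (8.257 - 8.255)/3 = 0.0004128 A
  Magnitude: I_R3 = 0.0004128 A
Part 3:
  I_R1 = (V_0 - V_1)/R1 = (9 - 8.257)/1800 = 0.0004128 A
  P_R1 = I_R1² × R1 = (0.0004128)² × 1800 = 0.0003067 W
Part 4:
  Power in each resistor, P = (ΔV)²/R:
    P_R1 = (9 - 8.257)²/1800 = 0.0003067 W
    P_R2 = (8.257 - 8.257)²/1.1 = 0.0000001874 W
    P_R3 = (8.257 - 8.255)²/3 = 0.0000005111 W
    P_R4 = (8.255 - 0)²/20000 = 0.003408 W
  P_total = P_R1 + P_R2 + P_R3 + P_R4 = 0.003715 W

Final answers:
1. V_3 = 8.255 V
2. I_R3 = 0.0004128 A
3. P_R1 = 0.0003067 W
4. P_total = 0.003715 W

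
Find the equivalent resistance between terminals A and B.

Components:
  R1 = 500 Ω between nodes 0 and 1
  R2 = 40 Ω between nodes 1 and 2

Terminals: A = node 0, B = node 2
Reduce the network between node 0 (A) and node 2 (B) by series/parallel combination:
  Rs1 = R1 + R2 (series, joined only at node 1) = 500 + 40 = 540 Ω
R_eq = 540 Ω

Final answer: 540 Ω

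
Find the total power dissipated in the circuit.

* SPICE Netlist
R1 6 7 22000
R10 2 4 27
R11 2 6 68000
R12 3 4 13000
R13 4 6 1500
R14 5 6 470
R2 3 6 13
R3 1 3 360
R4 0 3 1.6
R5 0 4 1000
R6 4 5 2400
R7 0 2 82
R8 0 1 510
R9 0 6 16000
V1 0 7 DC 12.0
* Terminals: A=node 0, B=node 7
Nodal analysis, taking node 7 as the 0 V reference.
Source V1 fixes V_0 = 12 V.
KCL at each unknown node (sum of currents leaving = 0; resistances in Ω):
  Node 1: (V_1 - V_3)/360 + (V_1 - 12)/510 = 0
  Node 2: (V_2 - 12)/82 + (V_2 - V_4)/27 + (V_2 - V_6)/68000 = 0
  Node 3: (V_3 - V_6)/13 + (V_3 - V_1)/360 + (V_3 - 12)/1.6 + (V_3 - V_4)/13000 = 0
  Node 4: (V_4 - 12)/1000 + (V_4 - V_5)/2400 + (V_4 - V_2)/27 + (V_4 - V_3)/13000 + (V_4 - V_6)/1500 = 0
  Node 5: (V_5 - V_4)/2400 + (V_5 - V_6)/470 = 0
  Node 6: (V_6 - 0)/22000 + (V_6 - V_3)/13 + (V_6 - 12)/16000 + (V_6 - V_2)/68000 + (V_6 - V_4)/1500 + (V_6 - V_5)/470 = 0
Collecting terms (coefficients in siemens):
  0.004739·V_1 - 0.002778·V_3 = 0.02353
  0.04925·V_2 - 0.03704·V_4 - 0.00001471·V_6 = 0.1463
  0.7048·V_3 - 0.002778·V_1 - 0.00007692·V_4 - 0.07692·V_6 = 7.5
  0.0392·V_4 - 0.03704·V_2 - 0.00007692·V_3 - 0.0004167·V_5 - 0.0006667·V_6 = 0.012
  0.002544·V_5 - 0.0004167·V_4 - 0.002128·V_6 = 0
  0.07984·V_6 - 0.00001471·V_2 - 0.07692·V_3 - 0.0006667·V_4 - 0.002128·V_5 = 0.00075
Solving these 6 simultaneous equations (Gaussian elimination) gives:
  V_1 = 12 V, V_2 = 12 V, V_3 = 12 V, V_4 = 12 V
  V_5 = 11.99 V, V_6 = 11.99 V
Power in each resistor, P = (ΔV)²/R:
  P_R1 = (11.99 - 0)²/22000 = 0.006537 W
  P_R2 = (12 - 11.99)²/13 = 0.000003753 W
  P_R3 = (12 - 12)²/360 = 0.0000000003502 W
  P_R4 = (12 - 12)²/1.6 = 0.0000004601 W
  P_R5 = (12 - 12)²/1000 = 0.0000000005179 W
  P_R6 = (12 - 11.99)²/2400 = 0.00000001478 W
  P_R7 = (12 - 12)²/82 = 0.000000003603 W
  P_R8 = (12 - 12)²/510 = 0.0000000004961 W
  P_R9 = (12 - 11.99)²/16000 = 0.000000003844 W
  P_R10 = (12 - 12)²/27 = 0.000000001148 W
  P_R11 = (12 - 11.99)²/68000 = 0.0000000007835 W
  P_R12 = (12 - 12)²/13000 = 0.000000000001473 W
  P_R13 = (12 - 11.99)²/1500 = 0.00000003382 W
  P_R14 = (11.99 - 11.99)²/470 = 0.000000002895 W
P_total = P_R1 + P_R2 + P_R3 + P_R4 + P_R5 + P_R6 + P_R7 + P_R8 + P_R9 + P_R10 + P_R11 + P_R12 + P_R13 + P_R14 = 0.006541 W

Final answer: 0.006541 W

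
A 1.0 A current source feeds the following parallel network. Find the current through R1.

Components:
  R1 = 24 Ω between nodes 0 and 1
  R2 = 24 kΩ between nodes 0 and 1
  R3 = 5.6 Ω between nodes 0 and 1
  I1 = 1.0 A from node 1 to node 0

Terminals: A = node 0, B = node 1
All resistors sit directly between nodes 0 and 1, so they are in parallel and share one voltage V; the full source current 1 A splits among them.
1/R_par = 1/24 + 1/24000 + 1/5.6 = 0.2203 S  =>  R_par = 4.54 Ω
V = I × R_par = 1 × 4.54 = 4.54 V
I_R1 = V/R1 = 4.54/24 = 0.1892 A

Final answer: 0.1892 A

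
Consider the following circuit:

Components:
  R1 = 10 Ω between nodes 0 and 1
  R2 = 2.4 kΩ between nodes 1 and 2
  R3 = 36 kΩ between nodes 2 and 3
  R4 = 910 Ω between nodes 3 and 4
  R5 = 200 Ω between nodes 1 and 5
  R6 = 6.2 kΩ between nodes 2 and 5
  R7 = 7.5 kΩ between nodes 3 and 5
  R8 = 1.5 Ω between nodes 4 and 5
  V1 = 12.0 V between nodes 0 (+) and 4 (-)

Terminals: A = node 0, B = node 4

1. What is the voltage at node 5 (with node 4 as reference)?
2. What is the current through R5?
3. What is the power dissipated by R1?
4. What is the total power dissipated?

Nodal analysis, taking node 4 as the 0 V reference.
Source V1 fixes V_0 = 12 V.
KCL at each unknown node (sum of currents leaving = 0; resistances in Ω):
  Node 1: (V_1 - 12)/10 + (V_1 - V_2)/2400 + (V_1 - V_5)/200 = 0
  Node 2: (V_2 - V_1)/2400 + (V_2 - V_3)/36000 + (V_2 - V_5)/6200 = 0
  Node 3: (V_3 - V_2)/36000 + (V_3 - 0)/910 + (V_3 - V_5)/7500 = 0
  Node 5: (V_5 - V_1)/200 + (V_5 - V_2)/6200 + (V_5 - V_3)/7500 + (V_5 - 0)/1.5 = 0
Collecting terms (coefficients in siemens):
  0.1054·V_1 - 0.0004167·V_2 - 0.005·V_5 = 1.2
  0.0006057·V_2 - 0.0004167·V_1 - 0.00002778·V_3 - 0.0001613·V_5 = 0
  0.00126·V_3 - 0.00002778·V_2 - 0.0001333·V_5 = 0
  0.672·V_5 - 0.005·V_1 - 0.0001613·V_2 - 0.0001333·V_3 = 0
Solving these 4 simultaneous equations (Gaussian elimination) gives:
  V_1 = 11.42 V, V_2 = 7.886 V, V_3 = 0.183 V, V_5 = 0.08689 V
Part 1:
  Read off the nodal solution: V_5 = 0.08689 V
Part 2:
  I_R5 = (V_1 - V_5)/R5 = (11.42 - 0.08689)/200 = 0.05666 A
  Magnitude: I_R5 = 0.05666 A
Part 3:
  I_R1 = (V_0 - V_1)/R1 = (12 - 11.42)/10 = 0.05813 A
  P_R1 = I_R1² × R1 = (0.05813)² × 10 = 0.03379 W
Part 4:
  Power in each resistor, P = (ΔV)²/R:
    P_R1 = (12 - 11.42)²/10 = 0.03379 W
    P_R2 = (11.42 - 7.886)²/2400 = 0.0052 W
    P_R3 = (7.886 - 0.183)²/36000 = 0.001648 W
    P_R4 = (0.183 - 0)²/910 = 0.00003682 W
    P_R5 = (11.42 - 0.08689)²/200 = 0.642 W
    P_R6 = (7.886 - 0.08689)²/6200 = 0.009811 W
    P_R7 = (0.183 - 0.08689)²/7500 = 0.000001233 W
    P_R8 = (0 - 0.08689)²/1.5 = 0.005034 W
  P_total = P_R1 + P_R2 + P_R3 + P_R4 + P_R5 + P_R6 + P_R7 + P_R8 = 0.6976 W

Final answers:
1. V_5 = 0.08689 V
2. I_R5 = 0.05666 A
3. P_R1 = 0.03379 W
4. P_total = 0.6976 W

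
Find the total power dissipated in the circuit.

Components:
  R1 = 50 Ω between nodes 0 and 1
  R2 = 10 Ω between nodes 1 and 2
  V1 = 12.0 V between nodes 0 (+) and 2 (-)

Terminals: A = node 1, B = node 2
Nodal analysis, taking node 2 as the 0 V reference.
Source V1 fixes V_0 = 12 V.
KCL at each unknown node (sum of currents leaving = 0; resistances in Ω):
  Node 1: (V_1 - 12)/50 + (V_1 - 0)/10 = 0
Collecting terms: 0.12 × V_1 = 0.24  =>  V_1 = 2 V
Power in each resistor, P = (ΔV)²/R:
  P_R1 = (12 - 2)²/50 = 2 W
  P_R2 = (2 - 0)²/10 = 0.4 W
P_total = P_R1 + P_R2 = 2.4 W

Final answer: 2.4 W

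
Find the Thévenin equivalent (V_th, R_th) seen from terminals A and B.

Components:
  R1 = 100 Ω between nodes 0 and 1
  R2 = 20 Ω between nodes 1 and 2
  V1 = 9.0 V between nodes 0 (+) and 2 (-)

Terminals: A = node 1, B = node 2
Step 1 — V_th is the open-circuit voltage V_A - V_B (nothing connected across the terminals).
Nodal analysis, taking node 2 as the 0 V reference.
Source V1 fixes V_0 = 9 V.
KCL at each unknown node (sum of currents leaving = 0; resistances in Ω):
  Node 1: (V_1 - 9)/100 + (V_1 - 0)/20 = 0
Collecting terms: 0.06 × V_1 = 0.09  =>  V_1 = 1.5 V
V_th = V_1 - V_2 = 1.5 - 0 = 1.5 V
Step 2 — R_th: zero the source — replace V1 by a short circuit (node 2 merges into node 0) — and find the resistance seen between A (node 1) and B (node 0).
Reduce the network between node 1 (A) and node 0 (B) by series/parallel combination:
  Rp1 = R1 ‖ R2 (parallel, both between nodes 0 and 1) = 1/(1/100 + 1/20) = 16.67 Ω
R_th = 16.67 Ω

Final answer: V_th = 1.5 V, R_th = 16.67 Ω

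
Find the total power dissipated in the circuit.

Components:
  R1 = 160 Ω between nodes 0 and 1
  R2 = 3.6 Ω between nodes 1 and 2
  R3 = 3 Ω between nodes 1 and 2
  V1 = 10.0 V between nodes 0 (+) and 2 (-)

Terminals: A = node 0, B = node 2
Nodal analysis, taking node 2 as the 0 V reference.
Source V1 fixes V_0 = 10 V.
KCL at each unknown node (sum of currents leaving = 0; resistances in Ω):
  Node 1: (V_1 - 10)/160 + (V_1 - 0)/3.6 + (V_1 - 0)/3 = 0
Collecting terms: 0.6174 × V_1 = 0.0625  =>  V_1 = 0.1012 V
Power in each resistor, P = (ΔV)²/R:
  P_R1 = (10 - 0.1012)²/160 = 0.6124 W
  P_R2 = (0.1012 - 0)²/3.6 = 0.002847 W
  P_R3 = (0.1012 - 0)²/3 = 0.003416 W
P_total = P_R1 + P_R2 + P_R3 = 0.6187 W

Final answer: 0.6187 W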